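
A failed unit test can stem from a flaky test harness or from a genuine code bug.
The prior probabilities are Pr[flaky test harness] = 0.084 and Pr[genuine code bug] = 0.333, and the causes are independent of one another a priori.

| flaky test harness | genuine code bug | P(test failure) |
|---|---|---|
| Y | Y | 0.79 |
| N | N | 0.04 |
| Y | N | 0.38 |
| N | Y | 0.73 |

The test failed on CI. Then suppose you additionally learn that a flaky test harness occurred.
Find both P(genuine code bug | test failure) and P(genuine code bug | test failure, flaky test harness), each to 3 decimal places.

Weight on genuine code bug=true, given the evidence: 0.222670 + 0.022098 = 0.244768
Denominator P(test failure): 0.04·0.916·0.667 + 0.73·0.916·0.333 + 0.38·0.084·0.667 + 0.79·0.084·0.333 = 0.290498
Posterior = 0.244768 / 0.290498 ≈ 0.843

Now also conditioning on flaky test harness=true:
P(test failure | flaky test harness) = 0.38×0.667 + 0.79×0.333 = 0.253460 + 0.263070 = 0.516530
Restricting to configurations with genuine code bug present: 0.79×0.333 = 0.263070.
Hence the posterior is 0.263070/0.516530 ≈ 0.509.
Conditioning on flaky test harness lowers the posterior on genuine code bug: the classic explaining-away effect in a common-effect structure.

P(genuine code bug | test failure) ≈ 0.843; P(genuine code bug | test failure, flaky test harness) ≈ 0.509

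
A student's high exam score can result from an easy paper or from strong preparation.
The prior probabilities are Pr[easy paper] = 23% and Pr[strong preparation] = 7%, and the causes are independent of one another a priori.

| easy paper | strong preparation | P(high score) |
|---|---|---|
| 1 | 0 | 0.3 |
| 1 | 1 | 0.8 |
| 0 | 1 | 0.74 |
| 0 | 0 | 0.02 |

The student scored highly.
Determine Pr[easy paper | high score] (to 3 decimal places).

Pr[easy paper | high score] ≈ 0.587

P(high score) = 0.02×0.77×0.93 + 0.74×0.77×0.07 + 0.3×0.23×0.93 + 0.8×0.23×0.07 = 0.014322 + 0.039886 + 0.064170 + 0.012880 = 0.131258
Restricting to configurations with easy paper present: 0.064170 + 0.012880 = 0.077050.
P(easy paper | high score) = 0.077050 / 0.131258 ≈ 0.587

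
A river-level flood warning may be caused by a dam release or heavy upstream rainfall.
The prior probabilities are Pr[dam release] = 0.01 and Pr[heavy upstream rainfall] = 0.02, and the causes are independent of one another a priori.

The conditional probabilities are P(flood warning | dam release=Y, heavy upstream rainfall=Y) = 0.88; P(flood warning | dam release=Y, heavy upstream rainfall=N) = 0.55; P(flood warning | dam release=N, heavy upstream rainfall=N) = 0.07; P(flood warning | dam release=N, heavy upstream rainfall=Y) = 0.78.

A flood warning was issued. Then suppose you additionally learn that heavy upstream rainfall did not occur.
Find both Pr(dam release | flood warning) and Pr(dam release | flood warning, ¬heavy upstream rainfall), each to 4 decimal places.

P(flood warning) = 0.07*0.99*0.98 + 0.78*0.99*0.02 + 0.55*0.01*0.98 + 0.88*0.01*0.02 = 0.067914 + 0.015444 + 0.005390 + 0.000176 = 0.088924
Of this, 0.005566 comes from 0.005390 + 0.000176 (the dam release=true cases).
So P(dam release | flood warning) = 0.005566/0.088924 ≈ 0.0626.

With the extra evidence:
By total probability over both values of dam release:
  P(flood warning | ¬heavy upstream rainfall) = 0.07*0.99 + 0.55*0.01
        = 0.069300 + 0.005500 = 0.074800
The terms with dam release present sum to 0.005500, so
  P(dam release | flood warning, ¬heavy upstream rainfall) = 0.005500 / 0.074800 ≈ 0.0735
Ruling out heavy upstream rainfall raises the posterior on dam release — the flip side of explaining away.

Pr(dam release | flood warning) ≈ 0.0626; Pr(dam release | flood warning, ¬heavy upstream rainfall) ≈ 0.0735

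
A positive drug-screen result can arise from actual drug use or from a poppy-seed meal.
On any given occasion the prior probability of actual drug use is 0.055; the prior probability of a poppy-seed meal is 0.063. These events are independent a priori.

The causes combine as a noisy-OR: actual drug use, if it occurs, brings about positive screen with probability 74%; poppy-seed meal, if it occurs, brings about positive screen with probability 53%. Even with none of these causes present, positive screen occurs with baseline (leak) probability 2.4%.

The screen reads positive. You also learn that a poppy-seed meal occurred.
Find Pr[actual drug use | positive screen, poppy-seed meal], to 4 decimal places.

Pr[actual drug use | positive screen, poppy-seed meal] ≈ 0.0865

Under noisy-OR, P(positive screen | causes) = 1 − (1−0.024)·∏(1−qᵢ) over the active causes.
P(positive screen | poppy-seed meal) = 0.54128·0.945 + 0.880733·0.055 = 0.511510 + 0.048440 = 0.559950
Restricting to configurations with actual drug use present: 0.880733·0.055 = 0.048440.
P(actual drug use | positive screen, poppy-seed meal) = 0.048440 / 0.559950 ≈ 0.0865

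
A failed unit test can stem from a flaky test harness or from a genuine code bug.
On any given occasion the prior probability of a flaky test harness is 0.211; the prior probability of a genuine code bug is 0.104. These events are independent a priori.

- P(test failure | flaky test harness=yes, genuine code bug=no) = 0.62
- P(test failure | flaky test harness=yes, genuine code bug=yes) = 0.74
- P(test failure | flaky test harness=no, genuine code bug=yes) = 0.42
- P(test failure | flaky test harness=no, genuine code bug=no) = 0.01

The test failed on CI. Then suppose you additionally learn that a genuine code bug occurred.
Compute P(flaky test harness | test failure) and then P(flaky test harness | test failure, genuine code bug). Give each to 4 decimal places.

P(test failure) = 0.01*0.789*0.896 + 0.42*0.789*0.104 + 0.62*0.211*0.896 + 0.74*0.211*0.104 = 0.007069 + 0.034464 + 0.117215 + 0.016239 = 0.174987
Restricting to configurations with flaky test harness present: 0.117215 + 0.016239 = 0.133454.
Hence the posterior is 0.133454/0.174987 ≈ 0.7627.

With the extra evidence:
P(test failure | genuine code bug) = 0.42*0.789 + 0.74*0.211 = 0.331380 + 0.156140 = 0.487520
Restricting to configurations with flaky test harness present: 0.74*0.211 = 0.156140.
So P(flaky test harness | test failure, genuine code bug) = 0.156140/0.487520 ≈ 0.3203.

P(flaky test harness | test failure) ≈ 0.7627; P(flaky test harness | test failure, genuine code bug) ≈ 0.3203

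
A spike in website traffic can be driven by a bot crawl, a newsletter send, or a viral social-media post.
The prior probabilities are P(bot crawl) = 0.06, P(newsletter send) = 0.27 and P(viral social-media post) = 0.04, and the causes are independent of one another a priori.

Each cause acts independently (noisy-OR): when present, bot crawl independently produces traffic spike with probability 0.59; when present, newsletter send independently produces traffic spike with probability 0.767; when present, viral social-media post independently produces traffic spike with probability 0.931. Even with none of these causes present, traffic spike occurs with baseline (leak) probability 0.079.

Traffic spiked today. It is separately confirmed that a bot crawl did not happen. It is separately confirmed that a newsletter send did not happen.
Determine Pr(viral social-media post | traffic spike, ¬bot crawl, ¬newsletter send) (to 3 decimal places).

Pr(viral social-media post | traffic spike, ¬bot crawl, ¬newsletter send) ≈ 0.331

Under noisy-OR, P(traffic spike | causes) = 1 − (1−0.079)·∏(1−qᵢ) over the active causes.
P(traffic spike | ¬bot crawl, ¬newsletter send) = 0.079*0.96 + 0.936451*0.04 = 0.075840 + 0.037458 = 0.113298
Restricting to configurations with viral social-media post present: 0.936451*0.04 = 0.037458.
Hence the posterior is 0.037458/0.113298 ≈ 0.331.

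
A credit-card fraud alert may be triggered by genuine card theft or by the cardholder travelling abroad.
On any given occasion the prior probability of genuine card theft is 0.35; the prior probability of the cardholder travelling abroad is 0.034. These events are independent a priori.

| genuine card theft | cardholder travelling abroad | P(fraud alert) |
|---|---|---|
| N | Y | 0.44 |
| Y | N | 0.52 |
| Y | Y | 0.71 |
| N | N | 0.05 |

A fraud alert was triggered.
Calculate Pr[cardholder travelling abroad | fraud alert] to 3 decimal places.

By total probability over the 4 (genuine card theft, cardholder travelling abroad) configurations:
  P(fraud alert) = 0.05×0.65×0.966 + 0.44×0.65×0.034 + 0.52×0.35×0.966 + 0.71×0.35×0.034
        = 0.031395 + 0.009724 + 0.175812 + 0.008449 = 0.225380
The terms with cardholder travelling abroad present sum to 0.018173, so
  P(cardholder travelling abroad | fraud alert) = 0.018173 / 0.225380 ≈ 0.081

Pr[cardholder travelling abroad | fraud alert] ≈ 0.081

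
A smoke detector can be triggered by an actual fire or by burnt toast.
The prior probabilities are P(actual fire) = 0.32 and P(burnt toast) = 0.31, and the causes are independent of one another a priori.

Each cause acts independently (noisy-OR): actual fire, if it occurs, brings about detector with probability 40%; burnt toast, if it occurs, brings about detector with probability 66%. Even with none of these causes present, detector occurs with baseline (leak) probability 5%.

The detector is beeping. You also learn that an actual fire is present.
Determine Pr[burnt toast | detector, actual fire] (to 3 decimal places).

Under noisy-OR, P(detector | causes) = 1 − (1−0.05)·∏(1−qᵢ) over the active causes.
Enumerate both values of burnt toast and weight by the priors:
  P(detector | actual fire) = 0.43*0.69 + 0.8062*0.31
        = 0.296700 + 0.249922 = 0.546622
The terms with burnt toast present sum to 0.249922, so
  P(burnt toast | detector, actual fire) = 0.249922 / 0.546622 ≈ 0.457

Pr[burnt toast | detector, actual fire] ≈ 0.457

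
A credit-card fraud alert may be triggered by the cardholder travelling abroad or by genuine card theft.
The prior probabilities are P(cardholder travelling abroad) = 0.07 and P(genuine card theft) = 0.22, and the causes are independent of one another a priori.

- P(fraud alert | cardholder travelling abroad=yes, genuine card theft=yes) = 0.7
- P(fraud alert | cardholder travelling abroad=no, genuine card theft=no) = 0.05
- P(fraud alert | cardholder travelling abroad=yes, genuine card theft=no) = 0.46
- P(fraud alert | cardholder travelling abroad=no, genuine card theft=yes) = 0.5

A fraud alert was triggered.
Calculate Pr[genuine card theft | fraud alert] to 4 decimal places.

P(fraud alert) = 0.05·0.93·0.78 + 0.5·0.93·0.22 + 0.46·0.07·0.78 + 0.7·0.07·0.22 = 0.036270 + 0.102300 + 0.025116 + 0.010780 = 0.174466
The genuine card theft-present share is 0.102300 + 0.010780 = 0.113080.
Hence the posterior is 0.113080/0.174466 ≈ 0.6481.

Pr[genuine card theft | fraud alert] ≈ 0.6481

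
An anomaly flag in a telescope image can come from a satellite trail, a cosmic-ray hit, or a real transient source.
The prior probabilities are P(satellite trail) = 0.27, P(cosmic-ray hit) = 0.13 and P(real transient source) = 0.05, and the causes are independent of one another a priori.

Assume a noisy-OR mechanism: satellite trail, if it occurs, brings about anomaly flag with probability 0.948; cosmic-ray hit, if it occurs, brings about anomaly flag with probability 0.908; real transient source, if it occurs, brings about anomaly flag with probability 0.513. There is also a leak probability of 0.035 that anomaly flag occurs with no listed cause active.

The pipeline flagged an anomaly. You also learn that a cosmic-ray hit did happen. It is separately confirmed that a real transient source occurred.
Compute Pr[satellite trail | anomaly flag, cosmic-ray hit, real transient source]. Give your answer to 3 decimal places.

Under noisy-OR, P(anomaly flag | causes) = 1 − (1−0.035)·∏(1−qᵢ) over the active causes.
By total probability over both values of satellite trail:
  P(anomaly flag | cosmic-ray hit, real transient source) = 0.956764×0.73 + 0.997752×0.27
        = 0.698438 + 0.269393 = 0.967831
Keeping only the satellite trail-present terms gives 0.269393, so
  P(satellite trail | anomaly flag, cosmic-ray hit, real transient source) = 0.269393 / 0.967831 ≈ 0.278

Pr[satellite trail | anomaly flag, cosmic-ray hit, real transient source] ≈ 0.278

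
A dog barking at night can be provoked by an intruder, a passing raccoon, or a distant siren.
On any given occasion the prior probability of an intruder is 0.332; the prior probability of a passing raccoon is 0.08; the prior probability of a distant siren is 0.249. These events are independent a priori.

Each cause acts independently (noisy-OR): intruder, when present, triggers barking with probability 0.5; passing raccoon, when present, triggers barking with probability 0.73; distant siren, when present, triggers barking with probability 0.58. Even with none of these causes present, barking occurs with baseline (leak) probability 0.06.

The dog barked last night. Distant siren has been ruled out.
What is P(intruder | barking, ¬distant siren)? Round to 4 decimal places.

Under noisy-OR, P(barking | causes) = 1 − (1−0.06)·∏(1−qᵢ) over the active causes.
P(barking | ¬distant siren) = 0.06·0.668·0.92 + 0.7462·0.668·0.08 + 0.53·0.332·0.92 + 0.8731·0.332·0.08 = 0.036874 + 0.039877 + 0.161883 + 0.023190 = 0.261824
Restricting to configurations with intruder present: 0.161883 + 0.023190 = 0.185073.
P(intruder | barking, ¬distant siren) = 0.185073 / 0.261824 ≈ 0.7069

P(intruder | barking, ¬distant siren) ≈ 0.7069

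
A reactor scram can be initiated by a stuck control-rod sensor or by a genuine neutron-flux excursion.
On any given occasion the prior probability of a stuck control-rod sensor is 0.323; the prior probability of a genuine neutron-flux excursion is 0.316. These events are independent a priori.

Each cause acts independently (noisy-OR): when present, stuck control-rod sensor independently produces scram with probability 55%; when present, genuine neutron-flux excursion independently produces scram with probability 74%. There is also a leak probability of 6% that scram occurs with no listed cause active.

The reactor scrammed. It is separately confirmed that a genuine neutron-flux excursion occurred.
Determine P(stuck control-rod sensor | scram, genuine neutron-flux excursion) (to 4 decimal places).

P(stuck control-rod sensor | scram, genuine neutron-flux excursion) ≈ 0.3598

Under noisy-OR, P(scram | causes) = 1 − (1−0.06)·∏(1−qᵢ) over the active causes.
Numerator (weight on configurations with stuck control-rod sensor): 0.89002×0.323 = 0.287476
Denominator P(scram | genuine neutron-flux excursion): 0.7556×0.677 + 0.89002×0.323 = 0.799017
Posterior = 0.287476 / 0.799017 ≈ 0.3598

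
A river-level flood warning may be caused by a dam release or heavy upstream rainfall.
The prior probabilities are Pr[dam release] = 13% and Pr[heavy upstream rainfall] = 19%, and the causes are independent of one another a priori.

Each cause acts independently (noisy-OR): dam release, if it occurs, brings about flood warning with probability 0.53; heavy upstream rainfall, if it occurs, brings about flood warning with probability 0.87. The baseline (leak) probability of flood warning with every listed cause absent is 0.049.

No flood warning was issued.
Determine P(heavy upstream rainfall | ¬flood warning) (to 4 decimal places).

Under noisy-OR, P(flood warning | causes) = 1 − (1−0.049)·∏(1−qᵢ) over the active causes.
Weight on heavy upstream rainfall=true, given the evidence: 0.020436 + 0.001435 = 0.021871
The normalizing constant is 0.951*0.87*0.81 + 0.12363*0.87*0.19 + 0.44697*0.13*0.81 + 0.058106*0.13*0.19 = 0.739107
P(heavy upstream rainfall | ¬flood warning) = 0.021871/0.739107 ≈ 0.0296

P(heavy upstream rainfall | ¬flood warning) ≈ 0.0296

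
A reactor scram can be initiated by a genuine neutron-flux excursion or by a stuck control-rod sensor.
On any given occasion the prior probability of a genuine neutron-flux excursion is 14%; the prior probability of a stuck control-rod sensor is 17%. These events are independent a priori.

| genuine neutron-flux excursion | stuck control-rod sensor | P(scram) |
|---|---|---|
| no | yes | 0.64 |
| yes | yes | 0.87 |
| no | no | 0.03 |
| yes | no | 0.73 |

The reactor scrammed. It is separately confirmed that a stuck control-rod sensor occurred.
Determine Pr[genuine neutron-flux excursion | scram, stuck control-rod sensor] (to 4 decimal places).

Pr[genuine neutron-flux excursion | scram, stuck control-rod sensor] ≈ 0.1812

Weight on genuine neutron-flux excursion=true, given the evidence: 0.87·0.14 = 0.121800
Denominator P(scram | stuck control-rod sensor): 0.64·0.86 + 0.87·0.14 = 0.672200
P(genuine neutron-flux excursion | scram, stuck control-rod sensor) = 0.121800/0.672200 ≈ 0.1812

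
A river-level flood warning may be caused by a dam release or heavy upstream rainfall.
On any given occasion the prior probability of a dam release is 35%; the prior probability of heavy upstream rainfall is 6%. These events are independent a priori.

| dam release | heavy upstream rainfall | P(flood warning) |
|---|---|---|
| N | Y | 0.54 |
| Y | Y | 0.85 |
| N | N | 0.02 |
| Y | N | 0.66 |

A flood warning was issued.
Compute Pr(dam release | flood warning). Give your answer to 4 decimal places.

P(flood warning) = 0.02×0.65×0.94 + 0.54×0.65×0.06 + 0.66×0.35×0.94 + 0.85×0.35×0.06 = 0.012220 + 0.021060 + 0.217140 + 0.017850 = 0.268270
The dam release-present share is 0.217140 + 0.017850 = 0.234990.
Hence the posterior is 0.234990/0.268270 ≈ 0.8759.

Pr(dam release | flood warning) ≈ 0.8759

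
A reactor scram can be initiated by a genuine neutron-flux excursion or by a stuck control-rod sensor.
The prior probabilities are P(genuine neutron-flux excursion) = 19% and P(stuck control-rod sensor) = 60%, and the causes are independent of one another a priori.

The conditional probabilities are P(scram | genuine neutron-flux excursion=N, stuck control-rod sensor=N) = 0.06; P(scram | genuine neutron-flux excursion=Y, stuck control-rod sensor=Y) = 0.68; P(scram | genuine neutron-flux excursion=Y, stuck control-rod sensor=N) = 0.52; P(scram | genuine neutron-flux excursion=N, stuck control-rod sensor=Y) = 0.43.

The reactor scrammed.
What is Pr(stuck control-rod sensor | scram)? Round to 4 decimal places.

Pr(stuck control-rod sensor | scram) ≈ 0.8293

For the numerator, keep only stuck control-rod sensor=true terms: 0.208980 + 0.077520 = 0.286500
Normalizer over all consistent configurations: 0.06×0.81×0.4 + 0.43×0.81×0.6 + 0.52×0.19×0.4 + 0.68×0.19×0.6 = 0.345460
P(stuck control-rod sensor | scram) = 0.286500/0.345460 ≈ 0.8293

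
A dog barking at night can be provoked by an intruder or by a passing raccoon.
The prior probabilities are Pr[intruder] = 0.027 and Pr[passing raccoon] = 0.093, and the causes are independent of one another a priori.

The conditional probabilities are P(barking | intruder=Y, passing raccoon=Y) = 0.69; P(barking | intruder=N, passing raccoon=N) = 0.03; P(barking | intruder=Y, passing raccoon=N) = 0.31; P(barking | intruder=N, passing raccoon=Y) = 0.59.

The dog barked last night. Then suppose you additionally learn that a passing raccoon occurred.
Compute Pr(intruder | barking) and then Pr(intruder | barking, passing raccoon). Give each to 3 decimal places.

P(barking) = 0.03·0.973·0.907 + 0.59·0.973·0.093 + 0.31·0.027·0.907 + 0.69·0.027·0.093 = 0.026475 + 0.053389 + 0.007592 + 0.001733 = 0.089189
Of this, 0.009325 comes from 0.007592 + 0.001733 (the intruder=true cases).
So P(intruder | barking) = 0.009325/0.089189 ≈ 0.105.

Now condition on the additional information:
Enumerate both values of intruder and weight by the priors:
  P(barking | passing raccoon) = 0.59×0.973 + 0.69×0.027
        = 0.574070 + 0.018630 = 0.592700
Keeping only the intruder-present terms gives 0.018630, so
  P(intruder | barking, passing raccoon) = 0.018630 / 0.592700 ≈ 0.031
This is intercausal reasoning (explaining away): once passing raccoon accounts for the barking, intruder becomes less likely.

Pr(intruder | barking) ≈ 0.105; Pr(intruder | barking, passing raccoon) ≈ 0.031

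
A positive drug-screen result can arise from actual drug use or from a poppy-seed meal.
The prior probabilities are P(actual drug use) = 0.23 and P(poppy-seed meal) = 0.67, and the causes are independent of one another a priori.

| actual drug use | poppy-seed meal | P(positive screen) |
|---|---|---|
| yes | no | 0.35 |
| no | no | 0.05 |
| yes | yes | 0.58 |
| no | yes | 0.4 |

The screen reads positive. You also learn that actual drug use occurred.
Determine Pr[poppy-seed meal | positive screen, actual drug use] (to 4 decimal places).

P(positive screen | actual drug use) = 0.35×0.33 + 0.58×0.67 = 0.115500 + 0.388600 = 0.504100
Restricting to configurations with poppy-seed meal present: 0.58×0.67 = 0.388600.
Hence the posterior is 0.388600/0.504100 ≈ 0.7709.

Pr[poppy-seed meal | positive screen, actual drug use] ≈ 0.7709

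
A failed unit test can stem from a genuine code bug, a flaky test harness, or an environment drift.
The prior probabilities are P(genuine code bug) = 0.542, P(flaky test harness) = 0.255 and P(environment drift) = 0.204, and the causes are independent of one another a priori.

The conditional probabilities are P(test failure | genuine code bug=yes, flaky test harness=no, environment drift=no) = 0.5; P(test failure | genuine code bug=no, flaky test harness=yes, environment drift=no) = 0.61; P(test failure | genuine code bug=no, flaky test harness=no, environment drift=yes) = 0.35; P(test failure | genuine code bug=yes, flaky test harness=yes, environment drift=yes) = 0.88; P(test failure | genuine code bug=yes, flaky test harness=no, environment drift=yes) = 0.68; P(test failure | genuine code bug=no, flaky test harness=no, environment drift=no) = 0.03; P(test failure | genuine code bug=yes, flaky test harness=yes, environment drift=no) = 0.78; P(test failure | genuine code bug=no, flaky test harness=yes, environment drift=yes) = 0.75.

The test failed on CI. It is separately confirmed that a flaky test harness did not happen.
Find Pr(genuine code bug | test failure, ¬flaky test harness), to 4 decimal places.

Pr(genuine code bug | test failure, ¬flaky test harness) ≈ 0.8696

Numerator (weight on configurations with genuine code bug): 0.215716 + 0.075186 = 0.290902
The normalizing constant is 0.03×0.458×0.796 + 0.35×0.458×0.204 + 0.5×0.542×0.796 + 0.68×0.542×0.204 = 0.334540
Posterior = 0.290902 / 0.334540 ≈ 0.8696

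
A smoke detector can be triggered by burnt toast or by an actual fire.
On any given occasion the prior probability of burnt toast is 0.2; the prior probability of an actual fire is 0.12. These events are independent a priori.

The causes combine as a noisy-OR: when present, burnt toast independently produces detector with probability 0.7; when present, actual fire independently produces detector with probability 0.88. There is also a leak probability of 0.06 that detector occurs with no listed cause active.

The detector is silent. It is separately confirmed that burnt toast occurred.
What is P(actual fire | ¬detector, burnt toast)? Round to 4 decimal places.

Under noisy-OR, P(detector | causes) = 1 − (1−0.06)·∏(1−qᵢ) over the active causes.
Enumerate both values of actual fire and weight by the priors:
  P(¬detector | burnt toast) = 0.282×0.88 + 0.03384×0.12
        = 0.248160 + 0.004061 = 0.252221
Keeping only the actual fire-present terms gives 0.004061, so
  P(actual fire | ¬detector, burnt toast) = 0.004061 / 0.252221 ≈ 0.0161

P(actual fire | ¬detector, burnt toast) ≈ 0.0161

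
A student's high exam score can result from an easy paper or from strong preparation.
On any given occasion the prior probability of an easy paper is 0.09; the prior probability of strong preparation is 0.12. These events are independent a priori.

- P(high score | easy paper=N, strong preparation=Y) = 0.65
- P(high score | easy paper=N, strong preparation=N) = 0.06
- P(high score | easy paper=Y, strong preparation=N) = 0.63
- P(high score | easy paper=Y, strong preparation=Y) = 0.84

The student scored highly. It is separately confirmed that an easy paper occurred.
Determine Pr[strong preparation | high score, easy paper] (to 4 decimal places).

Pr[strong preparation | high score, easy paper] ≈ 0.1538

Numerator (weight on configurations with strong preparation): 0.84×0.12 = 0.100800
The normalizing constant is 0.63×0.88 + 0.84×0.12 = 0.655200
Posterior = 0.100800 / 0.655200 ≈ 0.1538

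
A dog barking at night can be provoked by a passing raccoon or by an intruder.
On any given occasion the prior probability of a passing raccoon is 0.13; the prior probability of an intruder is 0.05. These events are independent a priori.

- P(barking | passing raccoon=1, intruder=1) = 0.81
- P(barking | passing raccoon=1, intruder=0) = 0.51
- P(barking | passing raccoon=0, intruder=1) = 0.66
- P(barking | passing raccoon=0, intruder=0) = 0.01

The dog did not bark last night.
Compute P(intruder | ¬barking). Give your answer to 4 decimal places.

P(intruder | ¬barking) ≈ 0.0179

For the numerator, keep only intruder=true terms: 0.014790 + 0.001235 = 0.016025
Normalizer over all consistent configurations: 0.99*0.87*0.95 + 0.34*0.87*0.05 + 0.49*0.13*0.95 + 0.19*0.13*0.05 = 0.894775
Posterior = 0.016025 / 0.894775 ≈ 0.0179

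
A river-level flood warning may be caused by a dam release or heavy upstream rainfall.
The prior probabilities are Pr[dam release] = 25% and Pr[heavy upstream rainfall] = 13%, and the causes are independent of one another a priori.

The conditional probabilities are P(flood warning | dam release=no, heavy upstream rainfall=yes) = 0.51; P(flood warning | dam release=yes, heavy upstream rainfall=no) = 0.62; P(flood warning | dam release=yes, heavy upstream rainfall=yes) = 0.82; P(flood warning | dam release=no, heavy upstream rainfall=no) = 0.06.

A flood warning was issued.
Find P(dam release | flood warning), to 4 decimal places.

By total probability over the 4 (dam release, heavy upstream rainfall) configurations:
  P(flood warning) = 0.06*0.75*0.87 + 0.51*0.75*0.13 + 0.62*0.25*0.87 + 0.82*0.25*0.13
        = 0.039150 + 0.049725 + 0.134850 + 0.026650 = 0.250375
The terms with dam release present sum to 0.161500, so
  P(dam release | flood warning) = 0.161500 / 0.250375 ≈ 0.6450

P(dam release | flood warning) ≈ 0.6450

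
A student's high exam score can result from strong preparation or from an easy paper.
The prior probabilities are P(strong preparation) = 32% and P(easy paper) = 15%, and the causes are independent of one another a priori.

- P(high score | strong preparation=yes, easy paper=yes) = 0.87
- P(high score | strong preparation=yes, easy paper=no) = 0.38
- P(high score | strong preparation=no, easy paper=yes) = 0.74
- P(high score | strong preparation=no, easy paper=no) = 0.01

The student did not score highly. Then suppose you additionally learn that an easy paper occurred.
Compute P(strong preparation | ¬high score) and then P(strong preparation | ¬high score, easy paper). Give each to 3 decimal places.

Sum P(¬high score|·) weighted by the priors over the 4 (strong preparation, easy paper) configurations:
  P(¬high score) = 0.99×0.68×0.85 + 0.26×0.68×0.15 + 0.62×0.32×0.85 + 0.13×0.32×0.15
        = 0.572220 + 0.026520 + 0.168640 + 0.006240 = 0.773620
The terms with strong preparation present sum to 0.174880, so
  P(strong preparation | ¬high score) = 0.174880 / 0.773620 ≈ 0.226

Now also conditioning on easy paper=true:
P(¬high score | easy paper) = 0.26·0.68 + 0.13·0.32 = 0.176800 + 0.041600 = 0.218400
The strong preparation-present share is 0.13·0.32 = 0.041600.
Hence the posterior is 0.041600/0.218400 ≈ 0.190.

P(strong preparation | ¬high score) ≈ 0.226; P(strong preparation | ¬high score, easy paper) ≈ 0.190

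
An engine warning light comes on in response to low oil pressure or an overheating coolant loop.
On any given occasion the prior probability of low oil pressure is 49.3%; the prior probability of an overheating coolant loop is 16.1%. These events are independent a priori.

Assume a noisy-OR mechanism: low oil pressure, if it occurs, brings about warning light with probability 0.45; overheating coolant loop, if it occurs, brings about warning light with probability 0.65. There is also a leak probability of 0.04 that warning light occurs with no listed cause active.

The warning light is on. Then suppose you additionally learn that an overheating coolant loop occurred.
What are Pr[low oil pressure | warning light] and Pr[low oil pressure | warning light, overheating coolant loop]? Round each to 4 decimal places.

Pr[low oil pressure | warning light] ≈ 0.7849; Pr[low oil pressure | warning light, overheating coolant loop] ≈ 0.5442

Under noisy-OR, P(warning light | causes) = 1 − (1−0.04)·∏(1−qᵢ) over the active causes.
For the numerator, keep only low oil pressure=true terms: 0.195232 + 0.064705 = 0.259937
Denominator P(warning light): 0.04*0.507*0.839 + 0.664*0.507*0.161 + 0.472*0.493*0.839 + 0.8152*0.493*0.161 = 0.331152
Posterior = 0.259937 / 0.331152 ≈ 0.7849

Now condition on the additional information:
P(warning light | overheating coolant loop) = 0.664·0.507 + 0.8152·0.493 = 0.336648 + 0.401894 = 0.738542
Restricting to configurations with low oil pressure present: 0.8152·0.493 = 0.401894.
So P(low oil pressure | warning light, overheating coolant loop) = 0.401894/0.738542 ≈ 0.5442.
Conditioning on overheating coolant loop lowers the posterior on low oil pressure: the classic explaining-away effect in a common-effect structure.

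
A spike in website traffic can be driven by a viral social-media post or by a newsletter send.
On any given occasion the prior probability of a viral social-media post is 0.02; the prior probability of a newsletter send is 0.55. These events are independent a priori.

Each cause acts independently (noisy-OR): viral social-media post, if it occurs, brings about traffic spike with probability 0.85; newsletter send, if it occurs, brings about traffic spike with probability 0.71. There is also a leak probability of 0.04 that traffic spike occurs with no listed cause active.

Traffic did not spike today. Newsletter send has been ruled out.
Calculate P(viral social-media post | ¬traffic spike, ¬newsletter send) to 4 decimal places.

P(viral social-media post | ¬traffic spike, ¬newsletter send) ≈ 0.0031

Under noisy-OR, P(traffic spike | causes) = 1 − (1−0.04)·∏(1−qᵢ) over the active causes.
P(¬traffic spike | ¬newsletter send) = 0.96×0.98 + 0.144×0.02 = 0.940800 + 0.002880 = 0.943680
The viral social-media post-present share is 0.144×0.02 = 0.002880.
Hence the posterior is 0.002880/0.943680 ≈ 0.0031.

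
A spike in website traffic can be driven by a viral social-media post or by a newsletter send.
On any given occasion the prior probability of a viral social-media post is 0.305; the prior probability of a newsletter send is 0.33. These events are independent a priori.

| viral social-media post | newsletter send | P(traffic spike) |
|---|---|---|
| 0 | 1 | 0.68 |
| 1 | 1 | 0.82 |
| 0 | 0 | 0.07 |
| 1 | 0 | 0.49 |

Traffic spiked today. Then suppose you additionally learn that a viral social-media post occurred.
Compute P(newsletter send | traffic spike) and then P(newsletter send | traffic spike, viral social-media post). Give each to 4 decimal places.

Enumerate the 4 (viral social-media post, newsletter send) configurations and weight by the priors:
  P(traffic spike) = 0.07×0.695×0.67 + 0.68×0.695×0.33 + 0.49×0.305×0.67 + 0.82×0.305×0.33
        = 0.032595 + 0.155958 + 0.100132 + 0.082533 = 0.371218
Keeping only the newsletter send-present terms gives 0.238491, so
  P(newsletter send | traffic spike) = 0.238491 / 0.371218 ≈ 0.6425

With the extra evidence:
P(traffic spike | viral social-media post) = 0.49·0.67 + 0.82·0.33 = 0.328300 + 0.270600 = 0.598900
The newsletter send-present share is 0.82·0.33 = 0.270600.
So P(newsletter send | traffic spike, viral social-media post) = 0.270600/0.598900 ≈ 0.4518.
This is intercausal reasoning (explaining away): once viral social-media post accounts for the traffic spike, newsletter send becomes less likely.

P(newsletter send | traffic spike) ≈ 0.6425; P(newsletter send | traffic spike, viral social-media post) ≈ 0.4518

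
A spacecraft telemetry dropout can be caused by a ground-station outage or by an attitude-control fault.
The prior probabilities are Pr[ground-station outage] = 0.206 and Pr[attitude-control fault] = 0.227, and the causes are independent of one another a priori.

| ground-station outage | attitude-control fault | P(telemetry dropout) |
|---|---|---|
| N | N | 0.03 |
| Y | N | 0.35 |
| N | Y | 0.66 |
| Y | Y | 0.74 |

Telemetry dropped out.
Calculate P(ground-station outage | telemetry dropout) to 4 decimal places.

Sum P(telemetry dropout|·) weighted by the priors over the 4 (ground-station outage, attitude-control fault) configurations:
  P(telemetry dropout) = 0.03·0.794·0.773 + 0.66·0.794·0.227 + 0.35·0.206·0.773 + 0.74·0.206·0.227
        = 0.018413 + 0.118957 + 0.055733 + 0.034604 = 0.227707
Configurations with ground-station outage contribute 0.090337, so
  P(ground-station outage | telemetry dropout) = 0.090337 / 0.227707 ≈ 0.3967

P(ground-station outage | telemetry dropout) ≈ 0.3967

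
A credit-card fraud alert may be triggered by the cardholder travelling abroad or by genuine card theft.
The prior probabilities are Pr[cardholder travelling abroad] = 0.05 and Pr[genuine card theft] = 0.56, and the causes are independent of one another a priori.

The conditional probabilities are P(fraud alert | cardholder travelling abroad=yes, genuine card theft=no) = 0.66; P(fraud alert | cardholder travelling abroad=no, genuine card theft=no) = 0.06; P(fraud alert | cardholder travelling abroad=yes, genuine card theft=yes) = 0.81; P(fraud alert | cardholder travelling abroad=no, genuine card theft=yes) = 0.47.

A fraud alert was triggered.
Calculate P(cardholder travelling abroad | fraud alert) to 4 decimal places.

Enumerate the 4 (cardholder travelling abroad, genuine card theft) configurations and weight by the priors:
  P(fraud alert) = 0.06*0.95*0.44 + 0.47*0.95*0.56 + 0.66*0.05*0.44 + 0.81*0.05*0.56
        = 0.025080 + 0.250040 + 0.014520 + 0.022680 = 0.312320
Keeping only the cardholder travelling abroad-present terms gives 0.037200, so
  P(cardholder travelling abroad | fraud alert) = 0.037200 / 0.312320 ≈ 0.1191

P(cardholder travelling abroad | fraud alert) ≈ 0.1191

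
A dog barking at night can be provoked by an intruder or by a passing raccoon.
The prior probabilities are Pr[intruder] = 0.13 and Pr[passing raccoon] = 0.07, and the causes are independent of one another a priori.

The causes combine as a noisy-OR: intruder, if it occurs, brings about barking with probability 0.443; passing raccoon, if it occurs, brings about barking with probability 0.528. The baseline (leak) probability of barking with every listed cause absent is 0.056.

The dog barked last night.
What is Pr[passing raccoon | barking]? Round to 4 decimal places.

Pr[passing raccoon | barking] ≈ 0.2835

Under noisy-OR, P(barking | causes) = 1 − (1−0.056)·∏(1−qᵢ) over the active causes.
Numerator (weight on configurations with passing raccoon): 0.033765 + 0.006842 = 0.040607
Normalizer over all consistent configurations: 0.056*0.87*0.93 + 0.554432*0.87*0.07 + 0.474192*0.13*0.93 + 0.751819*0.13*0.07 = 0.143247
P(passing raccoon | barking) = 0.040607/0.143247 ≈ 0.2835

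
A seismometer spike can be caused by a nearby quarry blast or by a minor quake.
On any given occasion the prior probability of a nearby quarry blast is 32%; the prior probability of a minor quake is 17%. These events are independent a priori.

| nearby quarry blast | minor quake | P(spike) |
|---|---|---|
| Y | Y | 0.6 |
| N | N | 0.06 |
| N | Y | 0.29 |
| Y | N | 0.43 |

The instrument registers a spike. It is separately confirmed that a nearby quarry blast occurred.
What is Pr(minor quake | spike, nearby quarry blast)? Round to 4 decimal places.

Pr(minor quake | spike, nearby quarry blast) ≈ 0.2223

Enumerate both values of minor quake and weight by the priors:
  P(spike | nearby quarry blast) = 0.43×0.83 + 0.6×0.17
        = 0.356900 + 0.102000 = 0.458900
Keeping only the minor quake-present terms gives 0.102000, so
  P(minor quake | spike, nearby quarry blast) = 0.102000 / 0.458900 ≈ 0.2223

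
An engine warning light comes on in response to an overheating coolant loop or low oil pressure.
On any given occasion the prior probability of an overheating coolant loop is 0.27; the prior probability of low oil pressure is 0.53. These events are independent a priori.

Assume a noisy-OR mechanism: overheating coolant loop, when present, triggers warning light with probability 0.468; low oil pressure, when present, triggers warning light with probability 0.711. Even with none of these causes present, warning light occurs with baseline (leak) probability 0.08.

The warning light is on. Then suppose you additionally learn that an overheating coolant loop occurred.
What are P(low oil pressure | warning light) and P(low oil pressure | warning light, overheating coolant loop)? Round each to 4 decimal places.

Under noisy-OR, P(warning light | causes) = 1 − (1−0.08)·∏(1−qᵢ) over the active causes.
P(warning light) = 0.08*0.73*0.47 + 0.73412*0.73*0.53 + 0.51056*0.27*0.47 + 0.858552*0.27*0.53 = 0.027448 + 0.284031 + 0.064790 + 0.122859 = 0.499128
The low oil pressure-present share is 0.284031 + 0.122859 = 0.406890.
So P(low oil pressure | warning light) = 0.406890/0.499128 ≈ 0.8152.

With the extra evidence:
P(warning light | overheating coolant loop) = 0.51056·0.47 + 0.858552·0.53 = 0.239963 + 0.455033 = 0.694996
Restricting to configurations with low oil pressure present: 0.858552·0.53 = 0.455033.
So P(low oil pressure | warning light, overheating coolant loop) = 0.455033/0.694996 ≈ 0.6547.
The drop from 0.8152 to 0.6547 is the explaining-away (discounting) effect.

P(low oil pressure | warning light) ≈ 0.8152; P(low oil pressure | warning light, overheating coolant loop) ≈ 0.6547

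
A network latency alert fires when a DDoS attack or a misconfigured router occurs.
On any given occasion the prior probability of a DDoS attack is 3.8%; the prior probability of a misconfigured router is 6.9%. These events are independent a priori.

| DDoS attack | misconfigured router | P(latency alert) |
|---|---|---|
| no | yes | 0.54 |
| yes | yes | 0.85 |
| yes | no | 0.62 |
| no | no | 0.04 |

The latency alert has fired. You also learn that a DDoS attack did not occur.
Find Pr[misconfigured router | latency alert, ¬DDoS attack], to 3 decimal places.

Pr[misconfigured router | latency alert, ¬DDoS attack] ≈ 0.500

Sum P(latency alert|·) weighted by the priors over both values of misconfigured router:
  P(latency alert | ¬DDoS attack) = 0.04*0.931 + 0.54*0.069
        = 0.037240 + 0.037260 = 0.074500
Keeping only the misconfigured router-present terms gives 0.037260, so
  P(misconfigured router | latency alert, ¬DDoS attack) = 0.037260 / 0.074500 ≈ 0.500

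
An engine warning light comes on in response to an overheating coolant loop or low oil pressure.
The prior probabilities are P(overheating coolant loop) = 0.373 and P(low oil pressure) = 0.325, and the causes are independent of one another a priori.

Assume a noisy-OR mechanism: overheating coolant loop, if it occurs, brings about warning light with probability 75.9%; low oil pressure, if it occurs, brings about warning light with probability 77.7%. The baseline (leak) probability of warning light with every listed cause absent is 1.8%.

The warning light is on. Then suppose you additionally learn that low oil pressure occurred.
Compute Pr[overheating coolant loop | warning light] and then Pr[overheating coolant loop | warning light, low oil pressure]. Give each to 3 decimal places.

Under noisy-OR, P(warning light | causes) = 1 − (1−0.018)·∏(1−qᵢ) over the active causes.
P(warning light) = 0.018*0.627*0.675 + 0.781014*0.627*0.325 + 0.763338*0.373*0.675 + 0.947224*0.373*0.325 = 0.007618 + 0.159151 + 0.192189 + 0.114827 = 0.473785
Of this, 0.307016 comes from 0.192189 + 0.114827 (the overheating coolant loop=true cases).
Hence the posterior is 0.307016/0.473785 ≈ 0.648.

Now also conditioning on low oil pressure=true:
P(warning light | low oil pressure) = 0.781014*0.627 + 0.947224*0.373 = 0.489696 + 0.353315 = 0.843011
Of this, 0.353315 comes from 0.947224*0.373 (the overheating coolant loop=true cases).
P(overheating coolant loop | warning light, low oil pressure) = 0.353315 / 0.843011 ≈ 0.419
Conditioning on low oil pressure lowers the posterior on overheating coolant loop: the classic explaining-away effect in a common-effect structure.

Pr[overheating coolant loop | warning light] ≈ 0.648; Pr[overheating coolant loop | warning light, low oil pressure] ≈ 0.419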